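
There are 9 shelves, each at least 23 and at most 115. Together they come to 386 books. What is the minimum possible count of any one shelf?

Minimizing one value means maximizing the remaining 8.
The other 8 can take up 8 × 115 = 920 ≥ 386 − 23, so one shelf can sit at its floor of 23.
Achievable: one at 23 and the other 8 totalling 363, which fits since 8 × 23 ≤ 363 ≤ 8 × 115.

23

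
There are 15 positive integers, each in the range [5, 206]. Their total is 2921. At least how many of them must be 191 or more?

5

If only k of them are at least 191, the other 15 − k are at most 190, so the total is at most k·206 + (15 − k)·190.
This must reach 2921, so k·206 + (15 − k)·190 ≥ 2921, giving k ≥ 5.
Exactly 5 works: 5 values at 206 and 10 at 190 total 2930; lower one of the high values by 9 (still ≥ 191) to hit 2921.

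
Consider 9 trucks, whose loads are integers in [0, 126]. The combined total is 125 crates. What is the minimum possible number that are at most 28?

5

Each value above 28 is at least 29, contributing at least 29 − 0 = 29 above the floor 0.
The sum exceeds the floor total 0 by 125, so at most ⌊125/29⌋ = 4 exceed 28, and at least 5 are ≤ 28.
Exactly 5 works: 5 values at 0 and 4 at 29 total 116; raise one of the low values by 9 (still ≤ 28) to hit 125.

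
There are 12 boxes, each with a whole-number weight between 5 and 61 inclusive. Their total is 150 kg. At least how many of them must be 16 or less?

5

Each value above 16 is at least 17, contributing at least 17 − 5 = 12 above the floor 5.
The sum exceeds the floor total 60 by 90, so at most ⌊90/12⌋ = 7 exceed 16, and at least 5 are ≤ 16.
Exactly 5 works: 5 values at 5 and 7 at 17 total 144; raise one of the low values by 6 (still ≤ 16) to hit 150.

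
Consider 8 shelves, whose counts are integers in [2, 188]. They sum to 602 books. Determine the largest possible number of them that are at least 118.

If k of the values are ≥ 118, the total is ≥ 118k + 2(8 − k).
Setting 118k + 2(8 − k) ≤ 602 gives 116k ≤ 586, so k ≤ 5.
k = 5 is achieved by 5 values at 118 and 3 at 2, total 596; add 6 to one value (staying below 118) to reach 602.

5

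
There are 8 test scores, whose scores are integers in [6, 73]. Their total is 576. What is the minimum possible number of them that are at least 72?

4

Suppose at most 8 − j of them reach 72; then j values are ≤ 71 and the rest ≤ 73.
The total is then ≤ 71·j + 73·(8 − j) = 584 − 2j. For this to be ≥ 576 we need j ≤ 4, so at least 8 − 4 = 4 must reach 72.
Exactly 4 works: 4 values at 73 and 4 at 71 total 576.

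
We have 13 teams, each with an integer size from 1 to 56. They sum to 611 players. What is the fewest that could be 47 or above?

2

If only k of them are at least 47, the other 13 − k are at most 46, so the total is at most k·56 + (13 − k)·46.
This must reach 611, so k·56 + (13 − k)·46 ≥ 611, giving k ≥ 2.
Exactly 2 works: 2 values at 56 and 11 at 46 total 618; lower one of the high values by 7 (still ≥ 47) to hit 611.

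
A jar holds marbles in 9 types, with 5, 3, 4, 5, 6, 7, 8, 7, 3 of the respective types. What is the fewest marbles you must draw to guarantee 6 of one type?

In the worst case you take as many as possible of each type without reaching 6: 5 + 3 + 4 + 5 + 5 + 5 + 5 + 5 + 3 = 40.
The next one must give 6 of some type, so 40 + 1 = 41.

41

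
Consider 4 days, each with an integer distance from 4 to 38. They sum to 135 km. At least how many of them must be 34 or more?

1

If only k of them are at least 34, the other 4 − k are at most 33, so the total is at most k·38 + (4 − k)·33.
This must reach 135, so k·38 + (4 − k)·33 ≥ 135, giving k ≥ 1.
Exactly 1 works: 1 value at 38 and 3 at 33 total 137; lower one of the high values by 2 (still ≥ 34) to hit 135.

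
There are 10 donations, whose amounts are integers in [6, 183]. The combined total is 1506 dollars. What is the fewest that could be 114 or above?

6

If only k of them are at least 114, the other 10 − k are at most 113, so the total is at most k·183 + (10 − k)·113.
This must reach 1506, so k·183 + (10 − k)·113 ≥ 1506, giving k ≥ 6.
Exactly 6 works: 6 values at 183 and 4 at 113 total 1550; lower one of the high values by 44 (still ≥ 114) to hit 1506.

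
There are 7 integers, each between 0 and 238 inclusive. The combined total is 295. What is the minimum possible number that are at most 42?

1

If only k of them are at most 42, the other 7 − k are at least 43, so the total is at least (7 − k)·43 + k·0.
This is ≤ 295, so (7 − k)·43 + 0k ≤ 295, which gives k ≥ 1.
Exactly 1 works: 1 value at 0 and 6 at 43 total 258; raise one of the low values by 37 (still ≤ 42) to hit 295.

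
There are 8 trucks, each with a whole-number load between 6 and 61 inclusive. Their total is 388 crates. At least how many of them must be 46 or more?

If only k of them are at least 46, the other 8 − k are at most 45, so the total is at most k·61 + (8 − k)·45.
This must reach 388, so k·61 + (8 − k)·45 ≥ 388, giving k ≥ 2.
Exactly 2 works: 2 values at 61 and 6 at 45 total 392; lower one of the high values by 4 (still ≥ 46) to hit 388.

2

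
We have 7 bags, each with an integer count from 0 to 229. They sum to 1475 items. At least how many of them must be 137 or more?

6

Suppose at most 7 − j of them reach 137; then j values are ≤ 136 and the rest ≤ 229.
The total is then ≤ 136·j + 229·(7 − j) = 1603 − 93j. For this to be ≥ 1475 we need j ≤ 1, so at least 7 − 1 = 6 must reach 137.
Exactly 6 works: 6 values at 229 and 1 at 136 total 1510; lower one of the high values by 35 (still ≥ 137) to hit 1475.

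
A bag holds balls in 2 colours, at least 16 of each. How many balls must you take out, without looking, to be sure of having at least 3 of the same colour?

You could draw 2 of every colour without reaching 3 of any — 4 in all.
One more forces 3 of some colour, so 4 + 1 = 5.

5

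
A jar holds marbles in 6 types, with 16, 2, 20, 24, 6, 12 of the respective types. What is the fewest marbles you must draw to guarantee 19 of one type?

73

In the worst case you take as many as possible of each type without reaching 19: 16 + 2 + 18 + 18 + 6 + 12 = 72.
The next one must give 19 of some type, so 72 + 1 = 73.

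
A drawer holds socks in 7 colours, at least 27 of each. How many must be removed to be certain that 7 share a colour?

In the worst case you draw 6 of each of the 7 colours: 7 × 6 = 42.
One more forces 7 of some colour, so 42 + 1 = 43.

43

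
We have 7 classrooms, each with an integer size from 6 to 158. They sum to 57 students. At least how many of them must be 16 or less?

If only k of them are at most 16, the other 7 − k are at least 17, so the total is at least (7 − k)·17 + k·6.
This is ≤ 57, so (7 − k)·17 + 6k ≤ 57, which gives k ≥ 6.
Exactly 6 works: 6 values at 6 and 1 at 17 total 53; raise one of the low values by 4 (still ≤ 16) to hit 57.

6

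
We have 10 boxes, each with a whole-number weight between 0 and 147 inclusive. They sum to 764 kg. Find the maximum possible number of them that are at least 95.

Suppose k of them are at least 95. Those contribute at least 95 each and the other 10 − k at least 0 each.
So the total is at least 95k + 0(10 − k) = 0 + 95k. This must be ≤ 764, giving k ≤ 8.
k = 8 is achieved by 8 values at 95 and 2 at 0, total 760; add 4 to one value (staying below 95) to reach 764.

8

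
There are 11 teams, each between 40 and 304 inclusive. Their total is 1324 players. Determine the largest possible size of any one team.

To make one team as large as possible, make the other 10 as small as possible.
The other 10 contribute at least 10 × 40 = 400, leaving at most 1324 − 400 = 924.
But each team is capped at 304, so the maximum is 304.
Achievable: one at 304 and the other 10 totalling 1020, which fits since 10 × 40 ≤ 1020 ≤ 10 × 304.

304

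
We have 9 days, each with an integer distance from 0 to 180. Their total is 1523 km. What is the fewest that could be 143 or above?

7

If only k of them are at least 143, the other 9 − k are at most 142, so the total is at most k·180 + (9 − k)·142.
This must reach 1523, so k·180 + (9 − k)·142 ≥ 1523, giving k ≥ 7.
Exactly 7 works: 7 values at 180 and 2 at 142 total 1544; lower one of the high values by 21 (still ≥ 143) to hit 1523.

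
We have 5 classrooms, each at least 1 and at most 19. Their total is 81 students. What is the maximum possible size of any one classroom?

To make one classroom as large as possible, make the other 4 as small as possible.
The other 4 contribute at least 4 × 1 = 4, leaving at most 81 − 4 = 77.
But each classroom is capped at 19, so the maximum is 19.
Achievable: one at 19 and the other 4 totalling 62, which fits since 4 × 1 ≤ 62 ≤ 4 × 19.

19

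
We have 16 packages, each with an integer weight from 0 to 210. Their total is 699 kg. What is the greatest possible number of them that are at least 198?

3

With k values at 198 or above and the rest at least 0, the sum is at least 0 + 198k.
Since the sum is 699, we need 198k ≤ 699, i.e. k ≤ 3.
k = 3 is achieved by 3 values at 198 and 13 at 0, total 594; add 105 to one value (staying below 198) to reach 699.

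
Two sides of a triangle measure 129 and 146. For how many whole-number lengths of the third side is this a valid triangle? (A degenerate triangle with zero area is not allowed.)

The triangle inequality gives |129 − 146| < c < 129 + 146, i.e. 17 < c < 275.
So c can be any integer from 18 to 274: 257 values.

257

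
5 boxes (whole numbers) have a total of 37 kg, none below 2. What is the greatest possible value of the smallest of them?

The 5 values sum to 37, so their minimum is at most ⌊37/5⌋ = 7.
Taking 3 copies of 7 and 2 copies of 8 gives exactly 37, so 7 is attained.

7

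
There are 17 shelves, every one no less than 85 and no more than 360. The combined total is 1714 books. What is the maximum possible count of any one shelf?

Maximizing one value means minimizing the remaining 16.
The other 16 contribute at least 16 × 85 = 1360, leaving at most 1714 − 1360 = 354.
Since 354 ≤ 360, this is achievable: one at 354 and 16 at 85.

354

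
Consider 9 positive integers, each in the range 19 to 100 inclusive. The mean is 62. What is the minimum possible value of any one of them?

Minimizing one value means maximizing the remaining 8.
The total is 9 × 62 = 558.
The other 8 can take up 8 × 100 = 800 ≥ 558 − 19, so one integer can sit at its floor of 19.
Achievable: one at 19 and the other 8 totalling 539, which fits since 8 × 19 ≤ 539 ≤ 8 × 100.

19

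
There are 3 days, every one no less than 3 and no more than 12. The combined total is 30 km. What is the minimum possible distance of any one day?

Minimizing one value means maximizing the remaining 2.
The other 2 contribute at most 2 × 12 = 24, leaving at least 30 − 24 = 6.
Since 6 ≥ 3, this is achievable: one at 6 and 2 at 12.

6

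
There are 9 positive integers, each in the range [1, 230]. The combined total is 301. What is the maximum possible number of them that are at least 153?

Suppose k of them are at least 153. Those contribute at least 153 each and the other 9 − k at least 1 each.
So the total is at least 153k + 1(9 − k) = 9 + 152k. This must be ≤ 301, giving k ≤ 1.
k = 1 is achieved by 1 value at 153 and 8 at 1, total 161; add 140 to one value (staying below 153) to reach 301.

1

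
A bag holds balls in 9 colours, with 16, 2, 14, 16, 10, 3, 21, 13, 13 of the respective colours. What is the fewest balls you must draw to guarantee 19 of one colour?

106

In the worst case you take as many as possible of each colour without reaching 19: 16 + 2 + 14 + 16 + 10 + 3 + 18 + 13 + 13 = 105.
The next one must give 19 of some colour, so 105 + 1 = 106.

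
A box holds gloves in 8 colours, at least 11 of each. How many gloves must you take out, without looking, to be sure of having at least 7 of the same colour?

49

In the worst case you draw 6 of each of the 8 colours: 8 × 6 = 48.
One more forces 7 of some colour, so 48 + 1 = 49.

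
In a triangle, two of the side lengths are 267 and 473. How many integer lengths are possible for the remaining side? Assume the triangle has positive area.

533

The triangle inequality gives |267 − 473| < c < 267 + 473, i.e. 206 < c < 740.
So c can be any integer from 207 to 739: 533 values.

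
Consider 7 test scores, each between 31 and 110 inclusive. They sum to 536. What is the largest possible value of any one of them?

To make one score as large as possible, make the other 6 as small as possible.
The other 6 contribute at least 6 × 31 = 186, leaving at most 536 − 186 = 350.
But each score is capped at 110, so the maximum is 110.
Achievable: one at 110 and the other 6 totalling 426, which fits since 6 × 31 ≤ 426 ≤ 6 × 110.

110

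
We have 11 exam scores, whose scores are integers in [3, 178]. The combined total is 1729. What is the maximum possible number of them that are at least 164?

10

If k of the values are ≥ 164, the total is ≥ 164k + 3(11 − k).
Setting 164k + 3(11 − k) ≤ 1729 gives 161k ≤ 1696, so k ≤ 10.
k = 10 is achieved by 10 values at 164 and 1 at 3, total 1643; add 86 to one value (staying below 164) to reach 1729.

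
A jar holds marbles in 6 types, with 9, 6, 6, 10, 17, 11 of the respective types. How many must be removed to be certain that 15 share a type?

In the worst case you take as many as possible of each type without reaching 15: 9 + 6 + 6 + 10 + 14 + 11 = 56.
The next one must give 15 of some type, so 56 + 1 = 57.

57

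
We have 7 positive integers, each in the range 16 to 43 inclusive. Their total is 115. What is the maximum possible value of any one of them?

Maximizing one value means minimizing the remaining 6.
The other 6 contribute at least 6 × 16 = 96, leaving at most 115 − 96 = 19.
Since 19 ≤ 43, this is achievable: one at 19 and 6 at 16.

19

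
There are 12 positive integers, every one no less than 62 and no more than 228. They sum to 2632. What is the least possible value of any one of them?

124

To make one integer as small as possible, make the other 11 as large as possible.
The other 11 contribute at most 11 × 228 = 2508, leaving at least 2632 − 2508 = 124.
Since 124 ≥ 62, this is achievable: one at 124 and 11 at 228.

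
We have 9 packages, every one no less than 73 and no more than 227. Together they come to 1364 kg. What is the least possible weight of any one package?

73

Minimizing one value means maximizing the remaining 8.
The other 8 can take up 8 × 227 = 1816 ≥ 1364 − 73, so one package can sit at its floor of 73.
Achievable: one at 73 and the other 8 totalling 1291, which fits since 8 × 73 ≤ 1291 ≤ 8 × 227.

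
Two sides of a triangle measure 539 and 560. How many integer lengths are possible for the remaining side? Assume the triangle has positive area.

The triangle inequality gives |539 − 560| < c < 539 + 560, i.e. 21 < c < 1099.
So c can be any integer from 22 to 1098: 1077 values.

1077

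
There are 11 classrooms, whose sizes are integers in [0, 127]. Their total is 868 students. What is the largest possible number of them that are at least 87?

9

With k values at 87 or above and the rest at least 0, the sum is at least 0 + 87k.
Since the sum is 868, we need 87k ≤ 868, i.e. k ≤ 9.
k = 9 is achieved by 9 values at 87 and 2 at 0, total 783; add 85 to one value (staying below 87) to reach 868.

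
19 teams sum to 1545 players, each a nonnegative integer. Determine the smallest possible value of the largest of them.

The 19 values sum to 1545, so their maximum is at least ⌈1545/19⌉ = 82.
Equality holds with 6 values of 82 and 13 values of 81.

82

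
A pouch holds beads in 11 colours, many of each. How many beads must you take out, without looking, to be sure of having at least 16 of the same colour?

You could draw 15 of every colour without reaching 16 of any — 165 in all.
One more forces 16 of some colour, so 165 + 1 = 166.

166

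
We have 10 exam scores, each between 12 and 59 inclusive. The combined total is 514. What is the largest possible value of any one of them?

59

Maximizing one value means minimizing the remaining 9.
The other 9 contribute at least 9 × 12 = 108, leaving at most 514 − 108 = 406.
But each score is capped at 59, so the maximum is 59.
Achievable: one at 59 and the other 9 totalling 455, which fits since 9 × 12 ≤ 455 ≤ 9 × 59.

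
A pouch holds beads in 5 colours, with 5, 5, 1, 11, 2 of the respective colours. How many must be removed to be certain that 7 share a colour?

20

In the worst case you take as many as possible of each colour without reaching 7: 5 + 5 + 1 + 6 + 2 = 19.
The next one must give 7 of some colour, so 19 + 1 = 20.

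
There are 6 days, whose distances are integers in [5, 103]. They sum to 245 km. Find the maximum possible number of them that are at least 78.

With k values at 78 or above and the rest at least 5, the sum is at least 30 + 73k.
Since the sum is 245, we need 73k ≤ 215, i.e. k ≤ 2.
k = 2 is achieved by 2 values at 78 and 4 at 5, total 176; add 69 to one value (staying below 78) to reach 245.

2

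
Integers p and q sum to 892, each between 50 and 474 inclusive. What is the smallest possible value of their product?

Since p + q is fixed, pushing one of them to its bound minimizes the product.
At the endpoint p = 418, q = 892 − 418 = 474, so pq = 418 × 474 = 198132.

198132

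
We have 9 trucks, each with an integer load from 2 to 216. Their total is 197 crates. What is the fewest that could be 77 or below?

If only k of them are at most 77, the other 9 − k are at least 78, so the total is at least (9 − k)·78 + k·2.
This is ≤ 197, so (9 − k)·78 + 2k ≤ 197, which gives k ≥ 7.
Exactly 7 works: 7 values at 2 and 2 at 78 total 170; raise one of the low values by 27 (still ≤ 77) to hit 197.

7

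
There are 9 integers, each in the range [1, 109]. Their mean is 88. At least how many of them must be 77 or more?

The total is 9 × 88 = 792.
Suppose at most 9 − j of them reach 77; then j values are ≤ 76 and the rest ≤ 109.
The total is then ≤ 76·j + 109·(9 − j) = 981 − 33j. For this to be ≥ 792 we need j ≤ 5, so at least 9 − 5 = 4 must reach 77.
Exactly 4 works: 4 values at 109 and 5 at 76 total 816; lower one of the high values by 24 (still ≥ 77) to hit 792.

4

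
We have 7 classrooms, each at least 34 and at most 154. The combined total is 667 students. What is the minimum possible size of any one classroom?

To make one classroom as small as possible, make the other 6 as large as possible.
The other 6 can take up 6 × 154 = 924 ≥ 667 − 34, so one classroom can sit at its floor of 34.
Achievable: one at 34 and the other 6 totalling 633, which fits since 6 × 34 ≤ 633 ≤ 6 × 154.

34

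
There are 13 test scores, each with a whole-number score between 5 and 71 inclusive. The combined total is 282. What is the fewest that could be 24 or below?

3

Each value above 24 is at least 25, contributing at least 25 − 5 = 20 above the floor 5.
The sum exceeds the floor total 65 by 217, so at most ⌊217/20⌋ = 10 exceed 24, and at least 3 are ≤ 24.
Exactly 3 works: 3 values at 5 and 10 at 25 total 265; raise one of the low values by 17 (still ≤ 24) to hit 282.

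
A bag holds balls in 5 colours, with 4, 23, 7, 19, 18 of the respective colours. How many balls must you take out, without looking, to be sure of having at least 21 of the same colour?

In the worst case you take as many as possible of each colour without reaching 21: 4 + 20 + 7 + 19 + 18 = 68.
The next one must give 21 of some colour, so 68 + 1 = 69.

69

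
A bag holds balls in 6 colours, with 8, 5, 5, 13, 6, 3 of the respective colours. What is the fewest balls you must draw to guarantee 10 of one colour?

In the worst case you take as many as possible of each colour without reaching 10: 8 + 5 + 5 + 9 + 6 + 3 = 36.
The next one must give 10 of some colour, so 36 + 1 = 37.

37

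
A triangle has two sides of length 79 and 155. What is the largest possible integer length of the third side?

The third side must be less than 79 + 155 = 234.
The largest integer below 234 is 233.

233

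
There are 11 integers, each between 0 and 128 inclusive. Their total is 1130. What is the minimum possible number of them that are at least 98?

Suppose at most 11 − j of them reach 98; then j values are ≤ 97 and the rest ≤ 128.
The total is then ≤ 97·j + 128·(11 − j) = 1408 − 31j. For this to be ≥ 1130 we need j ≤ 8, so at least 11 − 8 = 3 must reach 98.
Exactly 3 works: 3 values at 128 and 8 at 97 total 1160; lower one of the high values by 30 (still ≥ 98) to hit 1130.

3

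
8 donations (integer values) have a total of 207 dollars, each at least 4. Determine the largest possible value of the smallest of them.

25

The 8 values sum to 207, so their minimum is at most ⌊207/8⌋ = 25.
Equality holds with 1 value of 25 and 7 values of 26.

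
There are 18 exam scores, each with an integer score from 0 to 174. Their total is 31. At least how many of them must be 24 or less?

17

If only k of them are at most 24, the other 18 − k are at least 25, so the total is at least (18 − k)·25 + k·0.
This is ≤ 31, so (18 − k)·25 + 0k ≤ 31, which gives k ≥ 17.
Exactly 17 works: 17 values at 0 and 1 at 25 total 25; raise one of the low values by 6 (still ≤ 24) to hit 31.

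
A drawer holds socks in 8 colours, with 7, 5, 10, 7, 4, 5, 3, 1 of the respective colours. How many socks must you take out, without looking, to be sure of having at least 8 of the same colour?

In the worst case you take as many as possible of each colour without reaching 8: 7 + 5 + 7 + 7 + 4 + 5 + 3 + 1 = 39.
The next one must give 8 of some colour, so 39 + 1 = 40.

40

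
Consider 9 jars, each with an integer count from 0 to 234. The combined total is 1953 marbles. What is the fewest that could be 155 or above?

8

Suppose at most 9 − j of them reach 155; then j values are ≤ 154 and the rest ≤ 234.
The total is then ≤ 154·j + 234·(9 − j) = 2106 − 80j. For this to be ≥ 1953 we need j ≤ 1, so at least 9 − 1 = 8 must reach 155.
Exactly 8 works: 8 values at 234 and 1 at 154 total 2026; lower one of the high values by 73 (still ≥ 155) to hit 1953.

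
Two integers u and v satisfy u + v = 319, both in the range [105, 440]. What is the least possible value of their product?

22470

uv = u(319 − u) is concave in u, so over [105, 214] it is minimized at an endpoint.
The extreme feasible split is u = 105, v = 214, giving uv = 22470.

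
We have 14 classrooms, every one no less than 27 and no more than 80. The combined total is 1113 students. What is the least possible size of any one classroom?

Minimizing one value means maximizing the remaining 13.
The other 13 contribute at most 13 × 80 = 1040, leaving at least 1113 − 1040 = 73.
Since 73 ≥ 27, this is achievable: one at 73 and 13 at 80.

73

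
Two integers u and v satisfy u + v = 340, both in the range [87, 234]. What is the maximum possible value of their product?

uv = u(340 − u) is maximized when u is as near 340/2 as the bounds allow.
Taking u = 170 and v = 170 (both in [87, 234]) gives uv = 28900.

28900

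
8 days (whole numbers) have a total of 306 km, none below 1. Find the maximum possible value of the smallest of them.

The average is 306/8 < 39, so some value is ≤ 38.
Taking 6 copies of 38 and 2 copies of 39 gives exactly 306, so 38 is attained.

38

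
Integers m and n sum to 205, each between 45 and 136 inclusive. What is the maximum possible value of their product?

10506

mn = m(205 − m) is maximized when m is as near 205/2 as the bounds allow.
Taking m = 102 and n = 103 (both in [45, 136]) gives mn = 10506.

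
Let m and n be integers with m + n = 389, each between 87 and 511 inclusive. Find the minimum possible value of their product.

mn = m(389 − m) is concave in m, so over [87, 302] it is minimized at an endpoint.
At the endpoint m = 87, n = 389 − 87 = 302, so mn = 87 × 302 = 26274.

26274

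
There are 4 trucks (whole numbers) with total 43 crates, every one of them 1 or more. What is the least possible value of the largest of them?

11

Some value must be at least ⌈43/4⌉ = 11, since 4 × 10 = 40 < 43.
Equality holds with 3 values of 11 and 1 value of 10.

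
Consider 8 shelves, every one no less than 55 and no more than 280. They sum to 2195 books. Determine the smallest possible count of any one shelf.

235

Minimizing one value means maximizing the remaining 7.
The other 7 contribute at most 7 × 280 = 1960, leaving at least 2195 − 1960 = 235.
Since 235 ≥ 55, this is achievable: one at 235 and 7 at 280.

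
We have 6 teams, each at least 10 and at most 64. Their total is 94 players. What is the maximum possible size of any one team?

To make one team as large as possible, make the other 5 as small as possible.
The other 5 contribute at least 5 × 10 = 50, leaving at most 94 − 50 = 44.
Since 44 ≤ 64, this is achievable: one at 44 and 5 at 10.

44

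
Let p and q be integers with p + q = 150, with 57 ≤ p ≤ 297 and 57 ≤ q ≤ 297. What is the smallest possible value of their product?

5301

Since p + q is fixed, pushing one of them to its bound minimizes the product.
The extreme feasible split is p = 57, q = 93, giving pq = 5301.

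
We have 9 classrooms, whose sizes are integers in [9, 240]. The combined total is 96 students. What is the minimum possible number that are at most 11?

4

Let j be the number exceeding 11. Then the total is ≥ 12·j + 9·(9 − j) = 81 + 3j.
So 3j ≤ 15 and j ≤ 5; hence at least 9 − 5 = 4 are ≤ 11.
Exactly 4 works: 4 values at 9 and 5 at 12 total 96.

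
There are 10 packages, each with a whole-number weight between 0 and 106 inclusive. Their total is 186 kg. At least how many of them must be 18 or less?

1

Let j be the number exceeding 18. Then the total is ≥ 19·j + 0·(10 − j) = 0 + 19j.
So 19j ≤ 186 and j ≤ 9; hence at least 10 − 9 = 1 are ≤ 18.
Exactly 1 works: 1 value at 0 and 9 at 19 total 171; raise one of the low values by 15 (still ≤ 18) to hit 186.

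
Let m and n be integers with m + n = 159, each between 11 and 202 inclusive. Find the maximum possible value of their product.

With m + n fixed, mn peaks when the two are closest together.
Taking m = 79 and n = 80 (both in [11, 202]) gives mn = 6320.

6320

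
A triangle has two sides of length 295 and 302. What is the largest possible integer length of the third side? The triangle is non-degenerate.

596

The third side must be less than 295 + 302 = 597.
The largest integer below 597 is 596.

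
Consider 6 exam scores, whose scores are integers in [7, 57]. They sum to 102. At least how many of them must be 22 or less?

3

If only k of them are at most 22, the other 6 − k are at least 23, so the total is at least (6 − k)·23 + k·7.
This is ≤ 102, so (6 − k)·23 + 7k ≤ 102, which gives k ≥ 3.
Exactly 3 works: 3 values at 7 and 3 at 23 total 90; raise one of the low values by 12 (still ≤ 22) to hit 102.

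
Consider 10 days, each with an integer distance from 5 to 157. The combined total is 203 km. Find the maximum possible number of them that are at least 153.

1

With k values at 153 or above and the rest at least 5, the sum is at least 50 + 148k.
Since the sum is 203, we need 148k ≤ 153, i.e. k ≤ 1.
k = 1 is achieved by 1 value at 153 and 9 at 5, total 198; add 5 to one value (staying below 153) to reach 203.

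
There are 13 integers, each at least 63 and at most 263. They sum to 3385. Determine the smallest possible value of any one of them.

229

Minimizing one value means maximizing the remaining 12.
The other 12 contribute at most 12 × 263 = 3156, leaving at least 3385 − 3156 = 229.
Since 229 ≥ 63, this is achievable: one at 229 and 12 at 263.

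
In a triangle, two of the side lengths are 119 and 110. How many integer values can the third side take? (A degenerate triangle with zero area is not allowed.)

219

The triangle inequality gives |119 − 110| < c < 119 + 110, i.e. 9 < c < 229.
So c can be any integer from 10 to 228: 219 values.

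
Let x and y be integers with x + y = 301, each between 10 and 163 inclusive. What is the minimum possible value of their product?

For a fixed sum, xy is smallest when x and y are as far apart as possible.
The extreme feasible split is x = 138, y = 163, giving xy = 22494.

22494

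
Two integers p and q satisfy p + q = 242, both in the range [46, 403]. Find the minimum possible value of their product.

For a fixed sum, pq is smallest when p and q are as far apart as possible.
The extreme feasible split is p = 46, q = 196, giving pq = 9016.

9016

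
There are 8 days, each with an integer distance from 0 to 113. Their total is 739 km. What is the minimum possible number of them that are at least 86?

Suppose at most 8 − j of them reach 86; then j values are ≤ 85 and the rest ≤ 113.
The total is then ≤ 85·j + 113·(8 − j) = 904 − 28j. For this to be ≥ 739 we need j ≤ 5, so at least 8 − 5 = 3 must reach 86.
Exactly 3 works: 3 values at 113 and 5 at 85 total 764; lower one of the high values by 25 (still ≥ 86) to hit 739.

3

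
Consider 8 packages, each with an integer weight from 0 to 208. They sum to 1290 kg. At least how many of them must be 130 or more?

Suppose at most 8 − j of them reach 130; then j values are ≤ 129 and the rest ≤ 208.
The total is then ≤ 129·j + 208·(8 − j) = 1664 − 79j. For this to be ≥ 1290 we need j ≤ 4, so at least 8 − 4 = 4 must reach 130.
Exactly 4 works: 4 values at 208 and 4 at 129 total 1348; lower one of the high values by 58 (still ≥ 130) to hit 1290.

4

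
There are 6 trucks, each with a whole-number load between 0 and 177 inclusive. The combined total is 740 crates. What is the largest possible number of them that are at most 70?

3

Suppose k of them are at most 70. Those contribute at most 70 each and the rest at most 177 each.
So the total is at most 70k + 177(6 − k) = 1062 − 107k. This must still be ≥ 740, so k ≤ 3.
k = 3 is achieved by 3 values at 70 and 3 at 177, total 741; lower one of the 177's by 1 (still > 70) to reach 740.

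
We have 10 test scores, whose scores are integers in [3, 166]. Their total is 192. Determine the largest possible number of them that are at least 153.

1

If k of the values are ≥ 153, the total is ≥ 153k + 3(10 − k).
Setting 153k + 3(10 − k) ≤ 192 gives 150k ≤ 162, so k ≤ 1.
k = 1 is achieved by 1 value at 153 and 9 at 3, total 180; add 12 to one value (staying below 153) to reach 192.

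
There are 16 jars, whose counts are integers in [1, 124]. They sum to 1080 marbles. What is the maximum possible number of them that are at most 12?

Suppose k of them are at most 12. Those contribute at most 12 each and the rest at most 124 each.
So the total is at most 12k + 124(16 − k) = 1984 − 112k. This must still be ≥ 1080, so k ≤ 8.
k = 8 is achieved by 8 values at 12 and 8 at 124, total 1088; lower one of the 124's by 8 (still > 12) to reach 1080.

8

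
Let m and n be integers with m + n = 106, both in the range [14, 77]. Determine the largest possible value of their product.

mn = m(106 − m) is maximized when m is as near 106/2 as the bounds allow.
Taking m = 53 and n = 53 (both in [14, 77]) gives mn = 2809.

2809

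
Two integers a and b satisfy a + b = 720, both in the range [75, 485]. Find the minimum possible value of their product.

113975

For a fixed sum, ab is smallest when a and b are as far apart as possible.
The extreme feasible split is a = 235, b = 485, giving ab = 113975.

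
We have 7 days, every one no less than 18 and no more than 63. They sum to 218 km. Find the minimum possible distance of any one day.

18

To make one day as small as possible, make the other 6 as large as possible.
The other 6 can take up 6 × 63 = 378 ≥ 218 − 18, so one day can sit at its floor of 18.
Achievable: one at 18 and the other 6 totalling 200, which fits since 6 × 18 ≤ 200 ≤ 6 × 63.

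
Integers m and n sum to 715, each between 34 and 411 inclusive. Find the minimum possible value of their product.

124944

For a fixed sum, mn is smallest when m and n are as far apart as possible.
The extreme feasible split is m = 304, n = 411, giving mn = 124944.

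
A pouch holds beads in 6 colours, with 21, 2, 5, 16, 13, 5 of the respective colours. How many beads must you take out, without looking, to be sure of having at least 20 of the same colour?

61

In the worst case you take as many as possible of each colour without reaching 20: 19 + 2 + 5 + 16 + 13 + 5 = 60.
The next one must give 20 of some colour, so 60 + 1 = 61.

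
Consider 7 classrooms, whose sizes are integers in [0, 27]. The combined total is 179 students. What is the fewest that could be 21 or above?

If only k of them are at least 21, the other 7 − k are at most 20, so the total is at most k·27 + (7 − k)·20.
This must reach 179, so k·27 + (7 − k)·20 ≥ 179, giving k ≥ 6.
Exactly 6 works: 6 values at 27 and 1 at 20 total 182; lower one of the high values by 3 (still ≥ 21) to hit 179.

6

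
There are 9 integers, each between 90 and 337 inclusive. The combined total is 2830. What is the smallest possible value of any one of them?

134

Minimizing one value means maximizing the remaining 8.
The other 8 contribute at most 8 × 337 = 2696, leaving at least 2830 − 2696 = 134.
Since 134 ≥ 90, this is achievable: one at 134 and 8 at 337.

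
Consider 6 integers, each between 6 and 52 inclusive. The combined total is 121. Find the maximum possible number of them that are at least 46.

Suppose k of them are at least 46. Those contribute at least 46 each and the other 6 − k at least 6 each.
So the total is at least 46k + 6(6 − k) = 36 + 40k. This must be ≤ 121, giving k ≤ 2.
k = 2 is achieved by 2 values at 46 and 4 at 6, total 116; add 5 to one value (staying below 46) to reach 121.

2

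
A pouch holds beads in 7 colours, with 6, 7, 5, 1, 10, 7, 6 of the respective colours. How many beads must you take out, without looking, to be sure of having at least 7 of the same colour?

In the worst case you take as many as possible of each colour without reaching 7: 6 + 6 + 5 + 1 + 6 + 6 + 6 = 36.
The next one must give 7 of some colour, so 36 + 1 = 37.

37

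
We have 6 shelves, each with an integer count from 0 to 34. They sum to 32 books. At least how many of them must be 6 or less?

2

If only k of them are at most 6, the other 6 − k are at least 7, so the total is at least (6 − k)·7 + k·0.
This is ≤ 32, so (6 − k)·7 + 0k ≤ 32, which gives k ≥ 2.
Exactly 2 works: 2 values at 0 and 4 at 7 total 28; raise one of the low values by 4 (still ≤ 6) to hit 32.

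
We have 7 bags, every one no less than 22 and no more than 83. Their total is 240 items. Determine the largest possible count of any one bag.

83

To make one bag as large as possible, make the other 6 as small as possible.
The other 6 contribute at least 6 × 22 = 132, leaving at most 240 − 132 = 108.
But each bag is capped at 83, so the maximum is 83.
Achievable: one at 83 and the other 6 totalling 157, which fits since 6 × 22 ≤ 157 ≤ 6 × 83.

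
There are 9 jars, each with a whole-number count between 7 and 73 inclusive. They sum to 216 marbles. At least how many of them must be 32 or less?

Each value above 32 is at least 33, contributing at least 33 − 7 = 26 above the floor 7.
The sum exceeds the floor total 63 by 153, so at most ⌊153/26⌋ = 5 exceed 32, and at least 4 are ≤ 32.
Exactly 4 works: 4 values at 7 and 5 at 33 total 193; raise one of the low values by 23 (still ≤ 32) to hit 216.

4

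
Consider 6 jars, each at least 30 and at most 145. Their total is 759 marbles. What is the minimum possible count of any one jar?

34

To make one jar as small as possible, make the other 5 as large as possible.
The other 5 contribute at most 5 × 145 = 725, leaving at least 759 − 725 = 34.
Since 34 ≥ 30, this is achievable: one at 34 and 5 at 145.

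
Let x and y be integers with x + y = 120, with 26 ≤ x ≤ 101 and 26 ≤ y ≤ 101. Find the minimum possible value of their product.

xy = x(120 − x) is concave in x, so over [26, 94] it is minimized at an endpoint.
At the endpoint x = 26, y = 120 − 26 = 94, so xy = 26 × 94 = 2444.

2444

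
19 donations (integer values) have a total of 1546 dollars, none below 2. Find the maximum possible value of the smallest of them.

The 19 values sum to 1546, so their minimum is at most ⌊1546/19⌋ = 81.
Taking 12 copies of 81 and 7 copies of 82 gives exactly 1546, so 81 is attained.

81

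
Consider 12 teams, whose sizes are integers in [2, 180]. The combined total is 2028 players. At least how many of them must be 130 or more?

10

Each value short of 130 is at most 129, costing at least 180 − 129 = 51 against the maximum total of 2160.
We can afford to lose at most 2160 − 2028 = 132, so at most ⌊132/51⌋ = 2 fall short, and at least 10 are ≥ 130.
Exactly 10 works: 10 values at 180 and 2 at 129 total 2058; lower one of the high values by 30 (still ≥ 130) to hit 2028.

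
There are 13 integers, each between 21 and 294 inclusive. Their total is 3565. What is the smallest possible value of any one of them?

Minimizing one value means maximizing the remaining 12.
The other 12 contribute at most 12 × 294 = 3528, leaving at least 3565 − 3528 = 37.
Since 37 ≥ 21, this is achievable: one at 37 and 12 at 294.

37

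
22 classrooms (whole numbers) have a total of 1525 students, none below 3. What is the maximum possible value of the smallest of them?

69

The average is 1525/22 < 70, so some value is ≤ 69.
Equality holds with 15 values of 69 and 7 values of 70.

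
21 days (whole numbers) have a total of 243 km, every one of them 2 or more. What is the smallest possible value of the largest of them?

12

The average is 243/21 > 11, so not all 21 can be 11 or less; the largest is ≥ 12.
Achievable: 12 of them at 12 and 9 at 11 total 243.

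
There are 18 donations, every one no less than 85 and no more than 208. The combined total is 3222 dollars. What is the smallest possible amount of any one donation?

Minimizing one value means maximizing the remaining 17.
The other 17 can take up 17 × 208 = 3536 ≥ 3222 − 85, so one donation can sit at its floor of 85.
Achievable: one at 85 and the other 17 totalling 3137, which fits since 17 × 85 ≤ 3137 ≤ 17 × 208.

85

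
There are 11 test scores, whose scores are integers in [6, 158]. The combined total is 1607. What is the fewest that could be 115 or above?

9

Each value short of 115 is at most 114, costing at least 158 − 114 = 44 against the maximum total of 1738.
We can afford to lose at most 1738 − 1607 = 131, so at most ⌊131/44⌋ = 2 fall short, and at least 9 are ≥ 115.
Exactly 9 works: 9 values at 158 and 2 at 114 total 1650; lower one of the high values by 43 (still ≥ 115) to hit 1607.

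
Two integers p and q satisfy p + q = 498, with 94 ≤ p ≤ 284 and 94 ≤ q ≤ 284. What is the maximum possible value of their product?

62001

With p + q fixed, pq peaks when the two are closest together.
Taking p = 249 and q = 249 (both in [94, 284]) gives pq = 62001.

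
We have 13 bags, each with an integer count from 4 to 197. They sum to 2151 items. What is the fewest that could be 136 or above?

7

Each value short of 136 is at most 135, costing at least 197 − 135 = 62 against the maximum total of 2561.
We can afford to lose at most 2561 − 2151 = 410, so at most ⌊410/62⌋ = 6 fall short, and at least 7 are ≥ 136.
Exactly 7 works: 7 values at 197 and 6 at 135 total 2189; lower one of the high values by 38 (still ≥ 136) to hit 2151.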